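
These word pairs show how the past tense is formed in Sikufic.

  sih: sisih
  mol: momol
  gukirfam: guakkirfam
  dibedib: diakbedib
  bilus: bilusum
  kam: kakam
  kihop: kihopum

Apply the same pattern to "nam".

"nam" has 1 vowel. The stems with 1 vowel (mol → momol, sih → sisih, kam → kakam) repeat the first consonant+vowel as a prefix.
So nam → nanam.

nanam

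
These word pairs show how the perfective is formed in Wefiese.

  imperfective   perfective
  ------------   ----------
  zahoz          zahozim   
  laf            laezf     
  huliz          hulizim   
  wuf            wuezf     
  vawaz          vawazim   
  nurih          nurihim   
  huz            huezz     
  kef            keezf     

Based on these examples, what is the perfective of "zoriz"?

huz and huliz both end in -z yet inflect differently (huezz, hulizim), so the final letter is not what conditions the rule; the number of vowels is.
"zoriz" has 2 vowels. The stems with 2 vowels (huliz → hulizim, nurih → nurihim, vawaz → vawazim) add -im.
So zoriz → zorizim.

zorizim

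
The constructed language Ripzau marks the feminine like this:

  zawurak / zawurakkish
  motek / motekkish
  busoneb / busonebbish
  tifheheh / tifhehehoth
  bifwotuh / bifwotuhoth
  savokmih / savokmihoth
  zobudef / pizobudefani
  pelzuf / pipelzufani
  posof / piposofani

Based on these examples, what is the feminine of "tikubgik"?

motek and tifheheh both have last vowel 'e' yet inflect differently (motekkish, tifhehehoth), so the last vowel is not what conditions the rule; the final letter is.
"tikubgik" ends in -k. The stems ending in -k (zawurak → zawurakkish, motek → motekkish) double the final consonant and add -ish.
The other patterns: stems ending in -h add -oth; stems ending in -f add pi- … -ani around the stem.
So tikubgik → tikubgikkish.

tikubgikkish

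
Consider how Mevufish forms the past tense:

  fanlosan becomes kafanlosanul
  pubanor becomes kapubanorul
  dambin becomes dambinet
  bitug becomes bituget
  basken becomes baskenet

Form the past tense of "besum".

besumet

fanlosan and dambin both end in -n yet inflect differently (kafanlosanul, dambinet), so the final letter is not what conditions the rule; the number of vowels is.
"besum" has 2 vowels. The stems with 2 vowels (dambin → dambinet, bitug → bituget, basken → baskenet) add -et.
So besum → besumet.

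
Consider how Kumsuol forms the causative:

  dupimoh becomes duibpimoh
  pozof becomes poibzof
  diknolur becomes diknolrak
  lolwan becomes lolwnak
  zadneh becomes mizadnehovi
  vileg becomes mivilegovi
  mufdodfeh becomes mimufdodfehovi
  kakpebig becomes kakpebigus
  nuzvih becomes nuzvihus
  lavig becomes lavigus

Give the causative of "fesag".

dupimoh and zadneh both end in -h yet inflect differently (duibpimoh, mizadnehovi), so the final letter is not what conditions the rule; the last vowel is.
"fesag" has last vowel 'a'. The one such stem in the data (lolwan → lolwnak) deletes the last vowel and adds -ak (as does diknolur), so the same rule applies.
The other patterns: stems whose last vowel is 'o' insert -ib- after the first vowel; stems whose last vowel is 'e' add mi- … -ovi around the stem; stems whose last vowel is 'i' add -us.
So fesag → fesgak.

fesgak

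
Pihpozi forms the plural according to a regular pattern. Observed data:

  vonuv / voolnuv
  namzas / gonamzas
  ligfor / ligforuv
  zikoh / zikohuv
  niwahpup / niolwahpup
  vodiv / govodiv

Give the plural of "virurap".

govirurap

"virurap" has last vowel 'a'. The one such stem in the data (namzas → gonamzas) adds the prefix go-, so the same rule applies.
The other patterns: stems whose last vowel is 'o' add -uv; stems whose last vowel is 'u' insert -ol- after the first vowel.
So virurap → govirurap.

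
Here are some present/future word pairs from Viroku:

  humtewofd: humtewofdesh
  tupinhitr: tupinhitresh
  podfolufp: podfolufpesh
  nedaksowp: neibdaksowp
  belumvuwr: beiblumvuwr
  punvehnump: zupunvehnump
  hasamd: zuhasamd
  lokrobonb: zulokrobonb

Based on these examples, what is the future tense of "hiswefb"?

podfolufp and nedaksowp both end in -p yet inflect differently (podfolufpesh, neibdaksowp), so the final letter is not what conditions the rule; the second-to-last letter is.
"hiswefb" has second-to-last letter 'f'. The stems whose second-to-last letter is 'f' (humtewofd → humtewofdesh, podfolufp → podfolufpesh) add -esh.
So hiswefb → hiswefbesh.

hiswefbesh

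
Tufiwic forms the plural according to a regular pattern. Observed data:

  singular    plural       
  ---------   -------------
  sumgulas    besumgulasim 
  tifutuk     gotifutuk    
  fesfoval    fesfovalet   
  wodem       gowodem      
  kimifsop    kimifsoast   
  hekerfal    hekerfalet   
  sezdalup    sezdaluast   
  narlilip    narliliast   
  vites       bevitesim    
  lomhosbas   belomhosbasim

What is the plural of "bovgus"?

fesfoval and sumgulas both have last vowel 'a' yet inflect differently (fesfovalet, besumgulasim), so the last vowel is not what conditions the rule; the final letter is.
"bovgus" ends in -s. The stems ending in -s (sumgulas → besumgulasim, lomhosbas → belomhosbasim, vites → bevitesim) add be- … -im around the stem.
So bovgus → bebovgusim.

bebovgusim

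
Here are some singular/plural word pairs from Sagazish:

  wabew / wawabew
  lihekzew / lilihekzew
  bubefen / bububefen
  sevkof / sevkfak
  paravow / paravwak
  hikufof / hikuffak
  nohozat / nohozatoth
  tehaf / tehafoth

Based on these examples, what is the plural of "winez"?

wabew and paravow both end in -w yet inflect differently (wawabew, paravwak), so the final letter is not what conditions the rule; the last vowel is.
"winez" has last vowel 'e'. The stems whose last vowel is 'e' (wabew → wawabew, lihekzew → lilihekzew, bubefen → bububefen) repeat the first consonant+vowel as a prefix.
The other patterns: stems whose last vowel is 'o' delete the last vowel and add -ak; stems whose last vowel is 'a' add -oth.
So winez → wiwinez.

wiwinez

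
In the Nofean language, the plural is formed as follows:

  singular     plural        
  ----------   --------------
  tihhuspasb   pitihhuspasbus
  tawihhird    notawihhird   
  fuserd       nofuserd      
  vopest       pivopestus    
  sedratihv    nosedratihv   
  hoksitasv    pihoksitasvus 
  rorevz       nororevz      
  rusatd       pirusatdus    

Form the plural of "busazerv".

nobusazerv

hoksitasv and sedratihv both end in -v yet inflect differently (pihoksitasvus, nosedratihv), so the final letter is not what conditions the rule; the second-to-last letter is.
"busazerv" has second-to-last letter 'r'. The stems whose second-to-last letter is 'r' (fuserd → nofuserd, tawihhird → notawihhird) add the prefix no-.
So busazerv → nobusazerv.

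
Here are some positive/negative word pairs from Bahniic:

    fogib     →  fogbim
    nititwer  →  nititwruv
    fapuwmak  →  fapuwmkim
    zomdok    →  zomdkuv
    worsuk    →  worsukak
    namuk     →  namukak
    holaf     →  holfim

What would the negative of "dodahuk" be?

namuk and zomdok both end in -k yet inflect differently (namukak, zomdkuv), so the final letter is not what conditions the rule; the last vowel is.
"dodahuk" has last vowel 'u'. The stems whose last vowel is 'u' (namuk → namukak, worsuk → worsukak) add -ak.
The other patterns: stems whose last vowel is 'e' or 'o' delete the last vowel and add -uv; stems whose last vowel is 'a' or 'i' delete the last vowel and add -im.
So dodahuk → dodahukak.

dodahukak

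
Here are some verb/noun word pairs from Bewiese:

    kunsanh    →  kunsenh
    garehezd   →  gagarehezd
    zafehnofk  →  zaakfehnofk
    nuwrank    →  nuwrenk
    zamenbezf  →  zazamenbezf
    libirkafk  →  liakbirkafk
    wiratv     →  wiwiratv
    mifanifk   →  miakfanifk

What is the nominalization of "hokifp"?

libirkafk and nuwrank both end in -k yet inflect differently (liakbirkafk, nuwrenk), so the final letter is not what conditions the rule; the second-to-last letter is.
"hokifp" has second-to-last letter 'f'. The stems whose second-to-last letter is 'f' (libirkafk → liakbirkafk, zafehnofk → zaakfehnofk, mifanifk → miakfanifk) insert -ak- after the first vowel.
So hokifp → hoakkifp.

hoakkifp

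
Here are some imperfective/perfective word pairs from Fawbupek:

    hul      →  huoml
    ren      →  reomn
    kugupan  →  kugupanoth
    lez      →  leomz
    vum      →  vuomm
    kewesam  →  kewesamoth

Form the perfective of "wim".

kewesam and vum both end in -m yet inflect differently (kewesamoth, vuomm), so the final letter is not what conditions the rule; the number of vowels is.
"wim" has 1 vowel. The stems with 1 vowel (vum → vuomm, ren → reomn, lez → leomz) insert -om- after the first vowel.
The other pattern: stems with 3 vowels add -oth.
So wim → wiomm.

wiomm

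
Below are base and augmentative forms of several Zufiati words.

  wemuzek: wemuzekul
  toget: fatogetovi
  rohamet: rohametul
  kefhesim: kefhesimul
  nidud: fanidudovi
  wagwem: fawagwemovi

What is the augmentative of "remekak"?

wagwem and kefhesim both end in -m yet inflect differently (fawagwemovi, kefhesimul), so the final letter is not what conditions the rule; the number of vowels is.
"remekak" has 3 vowels. The stems with 3 vowels (wemuzek → wemuzekul, kefhesim → kefhesimul, rohamet → rohametul) add -ul.
So remekak → remekakul.

remekakul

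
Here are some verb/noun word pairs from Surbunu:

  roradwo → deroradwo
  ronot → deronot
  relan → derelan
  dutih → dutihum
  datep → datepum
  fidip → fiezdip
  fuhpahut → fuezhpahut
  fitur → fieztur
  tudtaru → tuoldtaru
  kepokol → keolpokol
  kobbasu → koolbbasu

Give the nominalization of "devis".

devisum

datep and fidip both end in -p yet inflect differently (datepum, fiezdip), so the final letter is not what conditions the rule; the first letter is.
"devis" begins with d-. The stems beginning with d- (dutih → dutihum, datep → datepum) add -um.
So devis → devisum.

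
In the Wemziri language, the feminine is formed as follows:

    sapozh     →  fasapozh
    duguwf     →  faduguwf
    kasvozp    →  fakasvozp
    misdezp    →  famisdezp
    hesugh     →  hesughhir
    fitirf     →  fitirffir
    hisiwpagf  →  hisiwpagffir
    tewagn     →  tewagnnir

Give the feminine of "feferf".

sapozh and hesugh both end in -h yet inflect differently (fasapozh, hesughhir), so the final letter is not what conditions the rule; the second-to-last letter is.
"feferf" has second-to-last letter 'r'. The one such stem in the data (fitirf → fitirffir) doubles the final consonant and adds -ir (as do hesugh, hisiwpagf), so the same rule applies.
The other pattern: stems whose second-to-last letter is 'w' or 'z' add the prefix fa-.
So feferf → feferffir.

feferffir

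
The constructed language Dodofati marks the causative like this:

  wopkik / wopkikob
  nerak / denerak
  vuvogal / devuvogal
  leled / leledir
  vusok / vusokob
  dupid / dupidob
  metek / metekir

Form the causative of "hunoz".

hunozob

"hunoz" has last vowel 'o'. The one such stem in the data (vusok → vusokob) adds -ob, so the same rule applies.
The other patterns: stems whose last vowel is 'a' add the prefix de-; stems whose last vowel is 'e' add -ir.
So hunoz → hunozob.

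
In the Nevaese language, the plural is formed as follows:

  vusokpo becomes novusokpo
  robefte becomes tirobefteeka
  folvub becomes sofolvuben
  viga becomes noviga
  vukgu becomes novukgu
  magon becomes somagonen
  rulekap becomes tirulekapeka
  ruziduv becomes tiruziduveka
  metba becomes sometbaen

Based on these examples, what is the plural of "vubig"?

novubig

viga and metba both end in -a yet inflect differently (noviga, sometbaen), so the final letter is not what conditions the rule; the first letter is.
"vubig" begins with v-. The stems beginning with v- (vukgu → novukgu, viga → noviga, vusokpo → novusokpo) add the prefix no-.
The other patterns: stems beginning with r- add ti- … -eka around the stem; stems beginning with f- or m- add so- … -en around the stem.
So vubig → novubig.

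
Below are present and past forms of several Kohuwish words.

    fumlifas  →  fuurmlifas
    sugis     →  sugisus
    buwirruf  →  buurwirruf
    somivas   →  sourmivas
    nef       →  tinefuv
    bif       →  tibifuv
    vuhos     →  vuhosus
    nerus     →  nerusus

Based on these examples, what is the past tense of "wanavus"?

waurnavus

nef and buwirruf both end in -f yet inflect differently (tinefuv, buurwirruf), so the final letter is not what conditions the rule; the number of vowels is.
"wanavus" has 3 vowels. The stems with 3 vowels (buwirruf → buurwirruf, fumlifas → fuurmlifas, somivas → sourmivas) insert -ur- after the first vowel.
So wanavus → waurnavus.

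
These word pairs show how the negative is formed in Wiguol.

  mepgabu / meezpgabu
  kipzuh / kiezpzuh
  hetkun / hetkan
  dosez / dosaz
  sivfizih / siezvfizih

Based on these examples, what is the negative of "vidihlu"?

viezdihlu

kipzuh and hetkun both have last vowel 'u' yet inflect differently (kiezpzuh, hetkan), so the last vowel is not what conditions the rule; the final letter is.
"vidihlu" ends in -u. The one such stem in the data (mepgabu → meezpgabu) inserts -ez- after the first vowel (as do sivfizih, kipzuh), so the same rule applies.
So vidihlu → viezdihlu.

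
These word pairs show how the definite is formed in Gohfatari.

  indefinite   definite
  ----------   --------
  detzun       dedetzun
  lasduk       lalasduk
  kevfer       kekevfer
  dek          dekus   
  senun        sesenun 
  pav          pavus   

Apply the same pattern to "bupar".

bubupar

lasduk and dek both end in -k yet inflect differently (lalasduk, dekus), so the final letter is not what conditions the rule; the number of vowels is.
"bupar" has 2 vowels. The stems with 2 vowels (kevfer → kekevfer, senun → sesenun, detzun → dedetzun) repeat the first consonant+vowel as a prefix.
The other pattern: stems with 1 vowel add -us.
So bupar → bubupar.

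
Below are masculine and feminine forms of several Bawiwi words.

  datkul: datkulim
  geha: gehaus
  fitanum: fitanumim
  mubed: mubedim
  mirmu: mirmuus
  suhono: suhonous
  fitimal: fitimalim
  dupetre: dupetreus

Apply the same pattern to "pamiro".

pamirous

fitanum and mirmu both have last vowel 'u' yet inflect differently (fitanumim, mirmuus), so the last vowel is not what conditions the rule; whether the stem ends in a vowel or a consonant is.
"pamiro" ends in a vowel. The stems ending in a vowel (mirmu → mirmuus, suhono → suhonous, geha → gehaus) add -us.
The other pattern: stems ending in a consonant add -im.
So pamiro → pamirous.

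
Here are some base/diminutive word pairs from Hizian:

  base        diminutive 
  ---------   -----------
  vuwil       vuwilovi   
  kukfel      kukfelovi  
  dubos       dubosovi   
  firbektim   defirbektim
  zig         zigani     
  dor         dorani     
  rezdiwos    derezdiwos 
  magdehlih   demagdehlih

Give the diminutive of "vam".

vamani

dubos and rezdiwos both end in -s yet inflect differently (dubosovi, derezdiwos), so the final letter is not what conditions the rule; the number of vowels is.
"vam" has 1 vowel. The stems with 1 vowel (zig → zigani, dor → dorani) add -ani.
So vam → vamani.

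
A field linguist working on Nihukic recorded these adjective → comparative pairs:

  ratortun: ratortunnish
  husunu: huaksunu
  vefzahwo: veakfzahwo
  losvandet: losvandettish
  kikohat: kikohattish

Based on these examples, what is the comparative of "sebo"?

seakbo

"sebo" ends in a vowel. The stems ending in a vowel (husunu → huaksunu, vefzahwo → veakfzahwo) insert -ak- after the first vowel.
So sebo → seakbo.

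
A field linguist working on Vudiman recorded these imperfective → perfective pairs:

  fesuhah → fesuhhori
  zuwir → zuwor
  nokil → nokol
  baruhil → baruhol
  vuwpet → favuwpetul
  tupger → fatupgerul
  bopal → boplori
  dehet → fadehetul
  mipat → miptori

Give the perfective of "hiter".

dehet and mipat both end in -t yet inflect differently (fadehetul, miptori), so the final letter is not what conditions the rule; the last vowel is.
"hiter" has last vowel 'e'. The stems whose last vowel is 'e' (dehet → fadehetul, tupger → fatupgerul, vuwpet → favuwpetul) add fa- … -ul around the stem.
So hiter → fahiterul.

fahiterul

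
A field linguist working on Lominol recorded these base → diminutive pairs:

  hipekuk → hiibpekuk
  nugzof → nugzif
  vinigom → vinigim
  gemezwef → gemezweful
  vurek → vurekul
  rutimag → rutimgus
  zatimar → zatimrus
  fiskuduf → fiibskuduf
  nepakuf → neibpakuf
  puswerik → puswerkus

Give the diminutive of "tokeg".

vurek and puswerik both end in -k yet inflect differently (vurekul, puswerkus), so the final letter is not what conditions the rule; the last vowel is.
"tokeg" has last vowel 'e'. The stems whose last vowel is 'e' (vurek → vurekul, gemezwef → gemezweful) add -ul.
So tokeg → tokegul.

tokegul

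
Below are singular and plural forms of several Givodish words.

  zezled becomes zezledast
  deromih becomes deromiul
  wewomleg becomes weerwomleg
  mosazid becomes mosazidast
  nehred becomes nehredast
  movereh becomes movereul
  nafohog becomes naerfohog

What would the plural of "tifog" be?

mosazid and deromih both have last vowel 'i' yet inflect differently (mosazidast, deromiul), so the last vowel is not what conditions the rule; the final letter is.
"tifog" ends in -g. The stems ending in -g (wewomleg → weerwomleg, nafohog → naerfohog) insert -er- after the first vowel.
So tifog → tierfog.

tierfog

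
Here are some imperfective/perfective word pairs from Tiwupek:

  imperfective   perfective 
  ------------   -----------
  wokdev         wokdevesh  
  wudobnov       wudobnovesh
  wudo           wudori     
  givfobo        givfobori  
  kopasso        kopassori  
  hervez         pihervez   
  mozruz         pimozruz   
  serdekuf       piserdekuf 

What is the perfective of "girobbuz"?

"girobbuz" ends in -z. The stems ending in -z (hervez → pihervez, mozruz → pimozruz) add the prefix pi-.
The other patterns: stems ending in -v add -esh; stems ending in -o drop the final letter and add -ori.
So girobbuz → pigirobbuz.

pigirobbuz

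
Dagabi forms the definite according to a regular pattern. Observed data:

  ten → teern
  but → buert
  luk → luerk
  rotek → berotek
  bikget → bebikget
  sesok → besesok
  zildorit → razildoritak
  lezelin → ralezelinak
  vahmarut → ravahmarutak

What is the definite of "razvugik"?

rarazvugikak

luk and rotek both end in -k yet inflect differently (luerk, berotek), so the final letter is not what conditions the rule; the number of vowels is.
"razvugik" has 3 vowels. The stems with 3 vowels (zildorit → razildoritak, lezelin → ralezelinak, vahmarut → ravahmarutak) add ra- … -ak around the stem.
The other patterns: stems with 1 vowel insert -er- after the first vowel; stems with 2 vowels add the prefix be-.
So razvugik → rarazvugikak.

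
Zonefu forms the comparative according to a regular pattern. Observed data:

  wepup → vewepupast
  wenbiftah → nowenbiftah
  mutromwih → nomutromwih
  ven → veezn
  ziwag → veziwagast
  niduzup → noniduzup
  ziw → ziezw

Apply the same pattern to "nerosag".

"nerosag" has 3 vowels. The stems with 3 vowels (niduzup → noniduzup, wenbiftah → nowenbiftah, mutromwih → nomutromwih) add the prefix no-.
So nerosag → nonerosag.

nonerosag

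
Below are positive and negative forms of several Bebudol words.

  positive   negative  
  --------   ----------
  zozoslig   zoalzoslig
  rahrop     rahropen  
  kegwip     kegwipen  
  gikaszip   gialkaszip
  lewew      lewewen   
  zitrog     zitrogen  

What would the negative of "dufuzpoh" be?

dualfuzpoh

"dufuzpoh" has 3 vowels. The stems with 3 vowels (gikaszip → gialkaszip, zozoslig → zoalzoslig) insert -al- after the first vowel.
The other pattern: stems with 2 vowels add -en.
So dufuzpoh → dualfuzpoh.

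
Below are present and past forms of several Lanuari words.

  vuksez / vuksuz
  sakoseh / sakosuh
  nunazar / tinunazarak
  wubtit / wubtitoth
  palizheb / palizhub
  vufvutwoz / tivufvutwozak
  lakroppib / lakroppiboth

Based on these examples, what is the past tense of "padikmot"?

"padikmot" has last vowel 'o'. The one such stem in the data (vufvutwoz → tivufvutwozak) adds ti- … -ak around the stem, so the same rule applies.
So padikmot → tipadikmotak.

tipadikmotak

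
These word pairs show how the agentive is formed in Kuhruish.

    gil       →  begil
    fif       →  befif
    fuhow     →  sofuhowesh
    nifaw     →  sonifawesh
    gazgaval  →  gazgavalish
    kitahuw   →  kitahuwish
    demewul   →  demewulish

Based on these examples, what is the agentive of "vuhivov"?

vuhivovish

gil and gazgaval both end in -l yet inflect differently (begil, gazgavalish), so the final letter is not what conditions the rule; the number of vowels is.
"vuhivov" has 3 vowels. The stems with 3 vowels (gazgaval → gazgavalish, kitahuw → kitahuwish, demewul → demewulish) add -ish.
So vuhivov → vuhivovish.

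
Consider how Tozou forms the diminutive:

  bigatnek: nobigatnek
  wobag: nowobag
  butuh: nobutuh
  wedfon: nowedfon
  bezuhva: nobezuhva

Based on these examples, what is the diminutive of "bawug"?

Every pair shown (bigatnek → nobigatnek, wobag → nowobag, butuh → nobutuh, …) follows the same rule: add the prefix no-.
So bawug → nobawug.

nobawug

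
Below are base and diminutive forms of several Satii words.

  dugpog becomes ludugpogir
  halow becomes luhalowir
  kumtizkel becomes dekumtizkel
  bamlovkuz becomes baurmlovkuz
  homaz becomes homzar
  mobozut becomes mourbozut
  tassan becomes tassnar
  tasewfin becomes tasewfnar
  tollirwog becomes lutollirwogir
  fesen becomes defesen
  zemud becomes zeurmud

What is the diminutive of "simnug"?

fesen and tasewfin both end in -n yet inflect differently (defesen, tasewfnar), so the final letter is not what conditions the rule; the last vowel is.
"simnug" has last vowel 'u'. The stems whose last vowel is 'u' (mobozut → mourbozut, bamlovkuz → baurmlovkuz, zemud → zeurmud) insert -ur- after the first vowel.
So simnug → siurmnug.

siurmnug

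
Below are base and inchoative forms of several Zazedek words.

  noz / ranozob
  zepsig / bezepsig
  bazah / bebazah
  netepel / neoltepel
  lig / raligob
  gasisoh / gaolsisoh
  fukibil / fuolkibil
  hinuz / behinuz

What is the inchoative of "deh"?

radehob

lig and zepsig both end in -g yet inflect differently (raligob, bezepsig), so the final letter is not what conditions the rule; the number of vowels is.
"deh" has 1 vowel. The stems with 1 vowel (noz → ranozob, lig → raligob) add ra- … -ob around the stem.
The other patterns: stems with 2 vowels add the prefix be-; stems with 3 vowels insert -ol- after the first vowel.
So deh → radehob.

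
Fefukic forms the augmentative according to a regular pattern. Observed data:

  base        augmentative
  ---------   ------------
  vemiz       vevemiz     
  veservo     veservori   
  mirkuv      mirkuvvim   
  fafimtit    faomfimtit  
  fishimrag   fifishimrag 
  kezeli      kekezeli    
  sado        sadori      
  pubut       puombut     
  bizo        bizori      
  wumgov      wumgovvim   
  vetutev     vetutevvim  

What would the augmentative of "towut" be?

toomwut

"towut" ends in -t. The stems ending in -t (fafimtit → faomfimtit, pubut → puombut) insert -om- after the first vowel.
So towut → toomwut.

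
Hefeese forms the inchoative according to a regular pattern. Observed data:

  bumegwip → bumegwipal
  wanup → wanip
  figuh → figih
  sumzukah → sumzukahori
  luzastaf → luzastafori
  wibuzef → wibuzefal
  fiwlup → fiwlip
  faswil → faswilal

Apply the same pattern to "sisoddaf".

sisoddafori

sumzukah and figuh both end in -h yet inflect differently (sumzukahori, figih), so the final letter is not what conditions the rule; the last vowel is.
"sisoddaf" has last vowel 'a'. The stems whose last vowel is 'a' (luzastaf → luzastafori, sumzukah → sumzukahori) add -ori.
The other patterns: stems whose last vowel is 'u' change the last vowel to 'i'; stems whose last vowel is 'e' or 'i' add -al.
So sisoddaf → sisoddafori.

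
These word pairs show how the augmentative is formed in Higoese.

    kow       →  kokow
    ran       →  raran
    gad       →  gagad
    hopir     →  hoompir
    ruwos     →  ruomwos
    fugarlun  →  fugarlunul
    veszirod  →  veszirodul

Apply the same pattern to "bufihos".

bufihosul

ran and fugarlun both end in -n yet inflect differently (raran, fugarlunul), so the final letter is not what conditions the rule; the number of vowels is.
"bufihos" has 3 vowels. The stems with 3 vowels (fugarlun → fugarlunul, veszirod → veszirodul) add -ul.
So bufihos → bufihosul.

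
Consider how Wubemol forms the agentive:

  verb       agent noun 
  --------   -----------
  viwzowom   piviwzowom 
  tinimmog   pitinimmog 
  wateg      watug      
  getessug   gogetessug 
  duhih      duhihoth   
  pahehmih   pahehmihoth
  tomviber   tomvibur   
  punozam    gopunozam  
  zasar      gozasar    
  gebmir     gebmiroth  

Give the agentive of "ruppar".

goruppar

wateg and tinimmog both end in -g yet inflect differently (watug, pitinimmog), so the final letter is not what conditions the rule; the last vowel is.
"ruppar" has last vowel 'a'. The stems whose last vowel is 'a' (punozam → gopunozam, zasar → gozasar) add the prefix go-.
So ruppar → goruppar.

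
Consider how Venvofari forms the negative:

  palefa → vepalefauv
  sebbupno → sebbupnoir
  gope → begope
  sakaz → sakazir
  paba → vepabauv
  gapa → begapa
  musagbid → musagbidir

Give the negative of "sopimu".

"sopimu" begins with s-. The stems beginning with s- (sakaz → sakazir, sebbupno → sebbupnoir) add -ir.
The other patterns: stems beginning with g- add the prefix be-; stems beginning with p- add ve- … -uv around the stem.
So sopimu → sopimuir.

sopimuir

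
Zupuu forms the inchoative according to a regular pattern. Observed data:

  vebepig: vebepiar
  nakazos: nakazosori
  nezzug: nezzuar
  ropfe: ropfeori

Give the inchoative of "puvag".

puvaar

nezzug and nakazos both begin with n- yet inflect differently (nezzuar, nakazosori), so the first letter is not what conditions the rule; the final letter is.
"puvag" ends in -g. The stems ending in -g (nezzug → nezzuar, vebepig → vebepiar) drop the final letter and add -ar.
The other pattern: stems ending in -e or -s add -ori.
So puvag → puvaar.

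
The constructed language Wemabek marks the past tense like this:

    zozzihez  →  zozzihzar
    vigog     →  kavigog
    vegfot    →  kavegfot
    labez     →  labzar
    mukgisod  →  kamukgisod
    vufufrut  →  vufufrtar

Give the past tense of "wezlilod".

kawezlilod

vegfot and vufufrut both end in -t yet inflect differently (kavegfot, vufufrtar), so the final letter is not what conditions the rule; the last vowel is.
"wezlilod" has last vowel 'o'. The stems whose last vowel is 'o' (mukgisod → kamukgisod, vigog → kavigog, vegfot → kavegfot) add the prefix ka-.
So wezlilod → kawezlilod.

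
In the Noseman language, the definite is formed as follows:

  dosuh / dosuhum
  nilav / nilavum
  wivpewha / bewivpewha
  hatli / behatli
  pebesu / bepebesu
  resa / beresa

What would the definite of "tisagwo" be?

nilav and wivpewha both have last vowel 'a' yet inflect differently (nilavum, bewivpewha), so the last vowel is not what conditions the rule; whether the stem ends in a vowel or a consonant is.
"tisagwo" ends in a vowel. The stems ending in a vowel (wivpewha → bewivpewha, hatli → behatli, pebesu → bepebesu) add the prefix be-.
So tisagwo → betisagwo.

betisagwo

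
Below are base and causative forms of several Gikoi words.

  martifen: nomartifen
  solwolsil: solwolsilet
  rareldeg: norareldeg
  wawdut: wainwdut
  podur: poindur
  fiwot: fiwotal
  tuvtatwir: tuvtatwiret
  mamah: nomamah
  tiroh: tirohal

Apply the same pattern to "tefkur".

tuvtatwir and podur both end in -r yet inflect differently (tuvtatwiret, poindur), so the final letter is not what conditions the rule; the last vowel is.
"tefkur" has last vowel 'u'. The stems whose last vowel is 'u' (podur → poindur, wawdut → wainwdut) insert -in- after the first vowel.
The other patterns: stems whose last vowel is 'i' add -et; stems whose last vowel is 'a' or 'e' add the prefix no-; stems whose last vowel is 'o' add -al.
So tefkur → teinfkur.

teinfkur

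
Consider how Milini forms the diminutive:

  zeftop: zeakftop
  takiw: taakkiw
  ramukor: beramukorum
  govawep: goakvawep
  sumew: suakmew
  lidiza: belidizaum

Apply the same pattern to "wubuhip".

"wubuhip" ends in -p. The stems ending in -p (zeftop → zeakftop, govawep → goakvawep) insert -ak- after the first vowel.
So wubuhip → wuakbuhip.

wuakbuhip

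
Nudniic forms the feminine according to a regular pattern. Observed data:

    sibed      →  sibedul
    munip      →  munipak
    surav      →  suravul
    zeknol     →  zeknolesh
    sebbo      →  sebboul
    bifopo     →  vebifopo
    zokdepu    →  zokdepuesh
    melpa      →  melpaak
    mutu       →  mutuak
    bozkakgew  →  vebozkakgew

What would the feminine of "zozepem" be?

zozepemesh

bifopo and sebbo both end in -o yet inflect differently (vebifopo, sebboul), so the final letter is not what conditions the rule; the first letter is.
"zozepem" begins with z-. The stems beginning with z- (zeknol → zeknolesh, zokdepu → zokdepuesh) add -esh.
So zozepem → zozepemesh.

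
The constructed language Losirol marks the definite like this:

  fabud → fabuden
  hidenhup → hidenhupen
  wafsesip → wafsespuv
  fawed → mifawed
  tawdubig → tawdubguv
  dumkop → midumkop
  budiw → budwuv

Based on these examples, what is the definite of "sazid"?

hidenhup and wafsesip both end in -p yet inflect differently (hidenhupen, wafsespuv), so the final letter is not what conditions the rule; the last vowel is.
"sazid" has last vowel 'i'. The stems whose last vowel is 'i' (tawdubig → tawdubguv, budiw → budwuv, wafsesip → wafsespuv) delete the last vowel and add -uv.
So sazid → sazduv.

sazduv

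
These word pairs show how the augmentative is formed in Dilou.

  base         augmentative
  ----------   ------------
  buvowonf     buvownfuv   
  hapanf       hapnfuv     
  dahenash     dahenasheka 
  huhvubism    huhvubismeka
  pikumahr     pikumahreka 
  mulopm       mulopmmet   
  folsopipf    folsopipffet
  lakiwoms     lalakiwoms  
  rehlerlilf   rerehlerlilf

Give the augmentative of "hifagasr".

hifagasreka

huhvubism and mulopm both end in -m yet inflect differently (huhvubismeka, mulopmmet), so the final letter is not what conditions the rule; the second-to-last letter is.
"hifagasr" has second-to-last letter 's'. The stems whose second-to-last letter is 's' (dahenash → dahenasheka, huhvubism → huhvubismeka) add -eka.
So hifagasr → hifagasreka.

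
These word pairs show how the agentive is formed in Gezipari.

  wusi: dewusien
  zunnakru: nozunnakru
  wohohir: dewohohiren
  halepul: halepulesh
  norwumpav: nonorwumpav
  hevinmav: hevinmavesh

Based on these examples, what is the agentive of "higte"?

hevinmav and norwumpav both end in -v yet inflect differently (hevinmavesh, nonorwumpav), so the final letter is not what conditions the rule; the first letter is.
"higte" begins with h-. The stems beginning with h- (hevinmav → hevinmavesh, halepul → halepulesh) add -esh.
The other patterns: stems beginning with w- add de- … -en around the stem; stems beginning with n- or z- add the prefix no-.
So higte → higteesh.

higteesh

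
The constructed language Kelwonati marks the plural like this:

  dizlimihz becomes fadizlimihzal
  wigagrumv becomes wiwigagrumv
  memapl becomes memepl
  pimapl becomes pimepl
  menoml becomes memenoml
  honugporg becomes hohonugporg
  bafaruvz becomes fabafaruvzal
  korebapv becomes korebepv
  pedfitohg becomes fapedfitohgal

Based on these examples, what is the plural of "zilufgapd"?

pimapl and menoml both end in -l yet inflect differently (pimepl, memenoml), so the final letter is not what conditions the rule; the second-to-last letter is.
"zilufgapd" has second-to-last letter 'p'. The stems whose second-to-last letter is 'p' (pimapl → pimepl, korebapv → korebepv, memapl → memepl) change the last vowel to 'e'.
So zilufgapd → zilufgepd.

zilufgepd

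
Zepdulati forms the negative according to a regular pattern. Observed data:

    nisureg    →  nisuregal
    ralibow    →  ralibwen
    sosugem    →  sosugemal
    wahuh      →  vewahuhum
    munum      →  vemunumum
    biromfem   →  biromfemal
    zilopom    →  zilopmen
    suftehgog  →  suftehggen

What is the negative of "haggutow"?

"haggutow" has last vowel 'o'. The stems whose last vowel is 'o' (ralibow → ralibwen, suftehgog → suftehggen, zilopom → zilopmen) delete the last vowel and add -en.
The other patterns: stems whose last vowel is 'e' add -al; stems whose last vowel is 'u' add ve- … -um around the stem.
So haggutow → haggutwen.

haggutwen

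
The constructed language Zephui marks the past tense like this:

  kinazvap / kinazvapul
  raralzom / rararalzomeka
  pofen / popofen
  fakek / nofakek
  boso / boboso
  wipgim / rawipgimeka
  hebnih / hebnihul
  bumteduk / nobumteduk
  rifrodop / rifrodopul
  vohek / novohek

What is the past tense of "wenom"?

rawenomeka

"wenom" ends in -m. The stems ending in -m (raralzom → rararalzomeka, wipgim → rawipgimeka) add ra- … -eka around the stem.
The other patterns: stems ending in -k add the prefix no-; stems ending in -n or -o repeat the first consonant+vowel as a prefix; stems ending in -h or -p add -ul.
So wenom → rawenomeka.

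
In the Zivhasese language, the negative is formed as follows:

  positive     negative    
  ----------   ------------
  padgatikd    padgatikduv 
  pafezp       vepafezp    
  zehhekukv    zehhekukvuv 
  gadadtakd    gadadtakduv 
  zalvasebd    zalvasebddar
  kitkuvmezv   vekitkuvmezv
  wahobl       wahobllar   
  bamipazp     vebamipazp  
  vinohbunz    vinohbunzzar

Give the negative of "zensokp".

zensokpuv

zehhekukv and kitkuvmezv both end in -v yet inflect differently (zehhekukvuv, vekitkuvmezv), so the final letter is not what conditions the rule; the second-to-last letter is.
"zensokp" has second-to-last letter 'k'. The stems whose second-to-last letter is 'k' (gadadtakd → gadadtakduv, padgatikd → padgatikduv, zehhekukv → zehhekukvuv) add -uv.
The other patterns: stems whose second-to-last letter is 'z' add the prefix ve-; stems whose second-to-last letter is 'b' or 'n' double the final consonant and add -ar.
So zensokp → zensokpuv.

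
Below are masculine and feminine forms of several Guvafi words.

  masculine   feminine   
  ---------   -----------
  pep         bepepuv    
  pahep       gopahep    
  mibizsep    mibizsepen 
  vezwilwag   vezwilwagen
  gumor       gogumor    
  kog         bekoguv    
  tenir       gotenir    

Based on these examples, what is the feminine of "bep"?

pep and pahep both end in -p yet inflect differently (bepepuv, gopahep), so the final letter is not what conditions the rule; the number of vowels is.
"bep" has 1 vowel. The stems with 1 vowel (pep → bepepuv, kog → bekoguv) add be- … -uv around the stem.
So bep → bebepuv.

bebepuv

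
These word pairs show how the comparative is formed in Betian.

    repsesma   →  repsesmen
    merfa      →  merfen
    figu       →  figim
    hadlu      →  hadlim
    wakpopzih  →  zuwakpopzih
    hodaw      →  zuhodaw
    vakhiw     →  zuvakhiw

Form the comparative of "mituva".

mituven

repsesma and hodaw both have last vowel 'a' yet inflect differently (repsesmen, zuhodaw), so the last vowel is not what conditions the rule; the final letter is.
"mituva" ends in -a. The stems ending in -a (repsesma → repsesmen, merfa → merfen) drop the final letter and add -en.
The other patterns: stems ending in -u drop the final letter and add -im; stems ending in -h or -w add the prefix zu-.
So mituva → mituven.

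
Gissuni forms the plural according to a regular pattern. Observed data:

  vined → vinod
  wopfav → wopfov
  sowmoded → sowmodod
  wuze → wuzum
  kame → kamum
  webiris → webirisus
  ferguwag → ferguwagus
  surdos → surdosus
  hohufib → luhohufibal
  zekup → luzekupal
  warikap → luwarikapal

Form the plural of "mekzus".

mekzusus

vined and wuze both have last vowel 'e' yet inflect differently (vinod, wuzum), so the last vowel is not what conditions the rule; the final letter is.
"mekzus" ends in -s. The stems ending in -s (webiris → webirisus, surdos → surdosus) add -us.
The other patterns: stems ending in -d or -v change the last vowel to 'o'; stems ending in -e drop the final letter and add -um; stems ending in -b or -p add lu- … -al around the stem.
So mekzus → mekzusus.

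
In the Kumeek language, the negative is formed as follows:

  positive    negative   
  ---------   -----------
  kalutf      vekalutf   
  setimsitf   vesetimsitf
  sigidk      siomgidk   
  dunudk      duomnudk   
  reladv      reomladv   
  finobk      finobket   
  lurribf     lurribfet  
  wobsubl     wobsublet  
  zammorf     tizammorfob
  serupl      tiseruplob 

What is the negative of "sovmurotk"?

sigidk and finobk both end in -k yet inflect differently (siomgidk, finobket), so the final letter is not what conditions the rule; the second-to-last letter is.
"sovmurotk" has second-to-last letter 't'. The stems whose second-to-last letter is 't' (kalutf → vekalutf, setimsitf → vesetimsitf) add the prefix ve-.
So sovmurotk → vesovmurotk.

vesovmurotk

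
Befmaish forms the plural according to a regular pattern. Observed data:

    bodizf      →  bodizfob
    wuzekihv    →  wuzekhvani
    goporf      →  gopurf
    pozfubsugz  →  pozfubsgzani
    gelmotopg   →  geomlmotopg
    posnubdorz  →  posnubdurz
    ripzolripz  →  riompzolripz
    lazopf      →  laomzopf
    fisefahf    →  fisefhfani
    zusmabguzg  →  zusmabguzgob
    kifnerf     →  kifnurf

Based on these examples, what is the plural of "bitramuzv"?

bitramuzvob

bodizf and kifnerf both end in -f yet inflect differently (bodizfob, kifnurf), so the final letter is not what conditions the rule; the second-to-last letter is.
"bitramuzv" has second-to-last letter 'z'. The stems whose second-to-last letter is 'z' (zusmabguzg → zusmabguzgob, bodizf → bodizfob) add -ob.
So bitramuzv → bitramuzvob.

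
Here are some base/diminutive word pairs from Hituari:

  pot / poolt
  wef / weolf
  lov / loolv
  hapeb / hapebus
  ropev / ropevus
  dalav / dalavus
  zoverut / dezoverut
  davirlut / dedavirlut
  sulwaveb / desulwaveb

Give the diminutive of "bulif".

bulifus

lov and ropev both end in -v yet inflect differently (loolv, ropevus), so the final letter is not what conditions the rule; the number of vowels is.
"bulif" has 2 vowels. The stems with 2 vowels (hapeb → hapebus, ropev → ropevus, dalav → dalavus) add -us.
So bulif → bulifus.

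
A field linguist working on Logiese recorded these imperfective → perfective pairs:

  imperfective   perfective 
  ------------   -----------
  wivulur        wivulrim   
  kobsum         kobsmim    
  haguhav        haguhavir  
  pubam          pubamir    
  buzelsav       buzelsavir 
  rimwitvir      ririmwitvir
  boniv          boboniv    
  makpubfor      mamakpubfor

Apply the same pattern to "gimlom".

gigimlom

kobsum and pubam both end in -m yet inflect differently (kobsmim, pubamir), so the final letter is not what conditions the rule; the last vowel is.
"gimlom" has last vowel 'o'. The one such stem in the data (makpubfor → mamakpubfor) repeats the first consonant+vowel as a prefix (as do rimwitvir, boniv), so the same rule applies.
So gimlom → gigimlom.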